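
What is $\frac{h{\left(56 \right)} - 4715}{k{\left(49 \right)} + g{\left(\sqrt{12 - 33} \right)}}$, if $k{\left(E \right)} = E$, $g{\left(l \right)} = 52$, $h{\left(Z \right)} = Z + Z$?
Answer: $- \frac{4603}{101} \approx -45.574$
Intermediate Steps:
$h{\left(Z \right)} = 2 Z$
$\frac{h{\left(56 \right)} - 4715}{k{\left(49 \right)} + g{\left(\sqrt{12 - 33} \right)}} = \frac{2 \cdot 56 - 4715}{49 + 52} = \frac{112 - 4715}{101} = \left(-4603\right) \frac{1}{101} = - \frac{4603}{101}$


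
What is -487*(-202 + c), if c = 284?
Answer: -39934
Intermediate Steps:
-487*(-202 + c) = -487*(-202 + 284) = -487*82 = -39934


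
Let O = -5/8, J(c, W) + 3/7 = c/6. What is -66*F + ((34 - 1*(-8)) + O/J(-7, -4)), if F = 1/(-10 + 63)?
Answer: 584445/14204 ≈ 41.146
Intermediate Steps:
J(c, W) = -3/7 + c/6
O = -5/8 (O = -5*⅛ = -5/8 ≈ -0.62500)
F = 1/53 ≈ 0.018868
-66*F + ((34 - 1*(-8)) + O/J(-7, -4)) = -66*1/53 + ((34 - 1*(-8)) - 5/(8*(-3/7 + (⅙)*(-7)))) = -66/53 + ((34 + 8) - 5/(8*(-3/7 - 7/6))) = -66/53 + (42 - 5/(8*(-67/42))) = -66/53 + (42 - 5/8*(-42/67)) = -66/53 + (42 + 105/268) = -66/53 + 11361/268 = 584445/14204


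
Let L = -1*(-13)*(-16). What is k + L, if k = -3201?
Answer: -3409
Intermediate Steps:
L = -208 (L = 13*(-16) = -208)
k + L = -3201 - 208 = -3409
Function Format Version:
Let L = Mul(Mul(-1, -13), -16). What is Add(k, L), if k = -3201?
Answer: -3409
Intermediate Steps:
L = -208 (L = Mul(13, -16) = -208)
Add(k, L) = Add(-3201, -208) = -3409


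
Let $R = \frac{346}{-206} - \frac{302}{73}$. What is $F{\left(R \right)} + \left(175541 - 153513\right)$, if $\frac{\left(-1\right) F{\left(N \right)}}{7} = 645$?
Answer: $17513$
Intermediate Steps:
$R = - \frac{43735}{7519}$ ($R = 346 \left(- \frac{1}{206}\right) - \frac{302}{73} = - \frac{173}{103} - \frac{302}{73} = - \frac{43735}{7519} \approx -5.8166$)
$F{\left(N \right)} = -4515$ ($F{\left(N \right)} = \left(-7\right) 645 = -4515$)
$F{\left(R \right)} + \left(175541 - 153513\right) = -4515 + \left(175541 - 153513\right) = -4515 + 22028 = 17513$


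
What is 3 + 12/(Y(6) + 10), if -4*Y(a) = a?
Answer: 75/17 ≈ 4.4118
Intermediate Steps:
Y(a) = -a/4
3 + 12/(Y(6) + 10) = 3 + 12/(-1/4*6 + 10) = 3 + 12/(-3/2 + 10) = 3 + 12/(17/2) = 3 + (2/17)*12 = 3 + 24/17 = 75/17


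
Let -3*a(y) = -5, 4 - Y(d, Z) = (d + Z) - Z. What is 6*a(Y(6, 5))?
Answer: 10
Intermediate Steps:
Y(d, Z) = 4 - d (Y(d, Z) = 4 - ((d + Z) - Z) = 4 - ((Z + d) - Z) = 4 - d)
a(y) = 5/3 (a(y) = -⅓*(-5) = 5/3)
6*a(Y(6, 5)) = 6*(5/3) = 10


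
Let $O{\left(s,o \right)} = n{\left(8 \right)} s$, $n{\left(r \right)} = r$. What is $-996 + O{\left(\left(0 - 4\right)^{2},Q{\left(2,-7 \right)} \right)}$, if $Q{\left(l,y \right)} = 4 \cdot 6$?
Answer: $-868$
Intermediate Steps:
$Q{\left(l,y \right)} = 24$
$O{\left(s,o \right)} = 8 s$
$-996 + O{\left(\left(0 - 4\right)^{2},Q{\left(2,-7 \right)} \right)} = -996 + 8 \left(0 - 4\right)^{2} = -996 + 8 \left(-4\right)^{2} = -996 + 8 \cdot 16 = -996 + 128 = -868$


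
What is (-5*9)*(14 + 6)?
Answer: -900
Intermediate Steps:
(-5*9)*(14 + 6) = -45*20 = -900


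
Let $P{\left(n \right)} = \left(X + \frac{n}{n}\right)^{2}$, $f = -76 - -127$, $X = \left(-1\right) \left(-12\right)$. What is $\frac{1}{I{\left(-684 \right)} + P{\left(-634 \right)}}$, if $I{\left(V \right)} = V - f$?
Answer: $- \frac{1}{566} \approx -0.0017668$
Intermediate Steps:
$X = 12$
$f = 51$ ($f = -76 + 127 = 51$)
$P{\left(n \right)} = 169$ ($P{\left(n \right)} = \left(12 + \frac{n}{n}\right)^{2} = \left(12 + 1\right)^{2} = 13^{2} = 169$)
$I{\left(V \right)} = -51 + V$ ($I{\left(V \right)} = V - 51 = -51 + V$)
$\frac{1}{I{\left(-684 \right)} + P{\left(-634 \right)}} = \frac{1}{\left(-51 - 684\right) + 169} = \frac{1}{-735 + 169} = \frac{1}{-566} = - \frac{1}{566}$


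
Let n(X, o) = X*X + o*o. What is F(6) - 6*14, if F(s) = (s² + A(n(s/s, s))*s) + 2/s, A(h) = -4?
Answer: -215/3 ≈ -71.667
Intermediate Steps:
n(X, o) = X² + o²
F(s) = s² - 4*s + 2/s (F(s) = (s² - 4*s) + 2/s = s² - 4*s + 2/s)
F(6) - 6*14 = (2 + 6²*(-4 + 6))/6 - 6*14 = (2 + 36*2)/6 - 84 = (2 + 72)/6 - 84 = (⅙)*74 - 84 = 37/3 - 84 = -215/3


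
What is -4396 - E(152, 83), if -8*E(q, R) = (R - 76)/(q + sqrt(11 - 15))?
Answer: -101582635/23108 - 7*I/92432 ≈ -4396.0 - 7.5731e-5*I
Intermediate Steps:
E(q, R) = -(-76 + R)/(8*(q + 2*I)) (E(q, R) = -(R - 76)/(8*(q + sqrt(11 - 15))) = -(-76 + R)/(8*(q + sqrt(-4))) = -(-76 + R)/(8*(q + 2*I)))
-4396 - E(152, 83) = -4396 - (76 - 1*83)/(8*(152 + 2*I)) = -4396 - (152 - 2*I)/23108*(76 - 83)/8 = -4396 - (152 - 2*I)/23108*(-7)/8 = -4396 - (-133/23108 + 7*I/92432) = -4396 + (133/23108 - 7*I/92432) = -101582635/23108 - 7*I/92432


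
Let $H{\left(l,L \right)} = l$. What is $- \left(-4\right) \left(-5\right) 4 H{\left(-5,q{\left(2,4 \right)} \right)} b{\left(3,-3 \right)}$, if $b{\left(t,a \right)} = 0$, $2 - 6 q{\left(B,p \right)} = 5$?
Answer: $0$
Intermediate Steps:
$q{\left(B,p \right)} = - \frac{1}{2}$ ($q{\left(B,p \right)} = \frac{1}{3} - \frac{5}{6} = - \frac{1}{2}$)
$- \left(-4\right) \left(-5\right) 4 H{\left(-5,q{\left(2,4 \right)} \right)} b{\left(3,-3 \right)} = - \left(-4\right) \left(-5\right) 4 \left(-5\right) 0 = - 20 \cdot 4 \left(-5\right) 0 = - 80 \left(-5\right) 0 = - \left(-400\right) 0 = \left(-1\right) 0 = 0$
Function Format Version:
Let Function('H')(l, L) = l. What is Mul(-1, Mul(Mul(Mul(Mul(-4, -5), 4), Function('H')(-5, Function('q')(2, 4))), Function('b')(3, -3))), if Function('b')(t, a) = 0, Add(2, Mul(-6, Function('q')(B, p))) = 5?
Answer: 0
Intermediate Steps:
Function('q')(B, p) = Rational(-1, 2) (Function('q')(B, p) = Add(Rational(1, 3), Mul(Rational(-1, 6), 5)) = Add(Rational(1, 3), Rational(-5, 6)) = Rational(-1, 2))
Mul(-1, Mul(Mul(Mul(Mul(-4, -5), 4), Function('H')(-5, Function('q')(2, 4))), Function('b')(3, -3))) = Mul(-1, Mul(Mul(Mul(Mul(-4, -5), 4), -5), 0)) = Mul(-1, Mul(Mul(Mul(20, 4), -5), 0)) = Mul(-1, Mul(Mul(80, -5), 0)) = Mul(-1, Mul(-400, 0)) = Mul(-1, 0) = 0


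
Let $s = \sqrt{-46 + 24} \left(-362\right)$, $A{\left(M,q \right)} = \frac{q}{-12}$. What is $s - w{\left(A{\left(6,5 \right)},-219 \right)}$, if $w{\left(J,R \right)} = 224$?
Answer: $-224 - 362 i \sqrt{22} \approx -224.0 - 1697.9 i$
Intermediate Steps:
$A{\left(M,q \right)} = - \frac{q}{12}$ ($A{\left(M,q \right)} = q \left(- \frac{1}{12}\right) = - \frac{q}{12}$)
$s = - 362 i \sqrt{22}$ ($s = \sqrt{-22} \left(-362\right) = i \sqrt{22} \left(-362\right) = - 362 i \sqrt{22} \approx - 1697.9 i$)
$s - w{\left(A{\left(6,5 \right)},-219 \right)} = - 362 i \sqrt{22} - 224 = -224 - 362 i \sqrt{22}$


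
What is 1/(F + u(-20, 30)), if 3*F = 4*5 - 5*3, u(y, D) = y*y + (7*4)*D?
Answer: 3/3725 ≈ 0.00080537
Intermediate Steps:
u(y, D) = y² + 28*D
F = 5/3 (F = (4*5 - 5*3)/3 = (20 - 15)/3 = (⅓)*5 = 5/3 ≈ 1.6667)
1/(F + u(-20, 30)) = 1/(5/3 + ((-20)² + 28*30)) = 1/(5/3 + (400 + 840)) = 1/(5/3 + 1240) = 1/(3725/3) = 3/3725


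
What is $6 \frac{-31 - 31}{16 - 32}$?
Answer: $\frac{93}{4} \approx 23.25$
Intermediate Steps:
$6 \frac{-31 - 31}{16 - 32} = 6 \left(- \frac{62}{-16}\right) = 6 \left(\left(-62\right) \left(- \frac{1}{16}\right)\right) = 6 \cdot \frac{31}{8} = \frac{93}{4}$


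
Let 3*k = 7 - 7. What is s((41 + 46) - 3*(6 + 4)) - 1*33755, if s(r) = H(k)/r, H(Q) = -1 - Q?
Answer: -1924036/57 ≈ -33755.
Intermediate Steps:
k = 0 (k = (7 - 7)/3 = (⅓)*0 = 0)
s(r) = -1/r (s(r) = (-1 - 1*0)/r = (-1 + 0)/r = -1/r)
s((41 + 46) - 3*(6 + 4)) - 1*33755 = -1/((41 + 46) - 3*(6 + 4)) - 1*33755 = -1/(87 - 3*10) - 33755 = -1/(87 - 30) - 33755 = -1/57 - 33755 = -1924036/57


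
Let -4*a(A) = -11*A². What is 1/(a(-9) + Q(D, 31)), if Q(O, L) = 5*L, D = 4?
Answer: 4/1511 ≈ 0.0026473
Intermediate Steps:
a(A) = 11*A²/4 (a(A) = -(-11)*A²/4 = 11*A²/4)
1/(a(-9) + Q(D, 31)) = 1/((11/4)*(-9)² + 5*31) = 1/((11/4)*81 + 155) = 1/(891/4 + 155) = 1/(1511/4) = 4/1511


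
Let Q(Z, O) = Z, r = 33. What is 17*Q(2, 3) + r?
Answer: 67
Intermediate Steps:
17*Q(2, 3) + r = 17*2 + 33 = 34 + 33 = 67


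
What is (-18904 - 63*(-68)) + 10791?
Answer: -3829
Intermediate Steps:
(-18904 - 63*(-68)) + 10791 = (-18904 + 4284) + 10791 = -14620 + 10791 = -3829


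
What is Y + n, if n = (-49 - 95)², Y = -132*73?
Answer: 11100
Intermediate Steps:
Y = -9636
n = 20736 (n = (-144)² = 20736)
Y + n = -9636 + 20736 = 11100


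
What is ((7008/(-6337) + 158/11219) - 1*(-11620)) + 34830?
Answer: 3302275977844/71094803 ≈ 46449.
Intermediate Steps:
((7008/(-6337) + 158/11219) - 1*(-11620)) + 34830 = ((7008*(-1/6337) + 158*(1/11219)) + 11620) + 34830 = ((-7008/6337 + 158/11219) + 11620) + 34830 = (-77621506/71094803 + 11620) + 34830 = 826043989354/71094803 + 34830 = 3302275977844/71094803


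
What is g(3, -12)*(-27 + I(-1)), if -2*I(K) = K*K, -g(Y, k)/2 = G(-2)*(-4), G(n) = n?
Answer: 440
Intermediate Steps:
g(Y, k) = -16 (g(Y, k) = -(-4)*(-4) = -2*8 = -16)
I(K) = -K²/2 (I(K) = -K*K/2 = -K²/2)
g(3, -12)*(-27 + I(-1)) = -16*(-27 - ½*(-1)²) = -16*(-27 - ½*1) = -16*(-27 - ½) = -16*(-55/2) = 440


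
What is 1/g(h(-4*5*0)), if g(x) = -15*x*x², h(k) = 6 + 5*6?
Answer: -1/699840 ≈ -1.4289e-6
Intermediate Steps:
h(k) = 36 (h(k) = 6 + 30 = 36)
g(x) = -15*x³
1/g(h(-4*5*0)) = 1/(-15*36³) = 1/(-15*46656) = 1/(-699840) = -1/699840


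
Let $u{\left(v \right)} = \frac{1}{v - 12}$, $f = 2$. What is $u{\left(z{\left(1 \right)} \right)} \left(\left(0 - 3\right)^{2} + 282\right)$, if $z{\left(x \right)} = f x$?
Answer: $- \frac{291}{10} \approx -29.1$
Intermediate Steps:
$z{\left(x \right)} = 2 x$
$u{\left(v \right)} = \frac{1}{-12 + v}$
$u{\left(z{\left(1 \right)} \right)} \left(\left(0 - 3\right)^{2} + 282\right) = \frac{\left(0 - 3\right)^{2} + 282}{-12 + 2 \cdot 1} = \frac{\left(-3\right)^{2} + 282}{-12 + 2} = \frac{9 + 282}{-10} = \left(- \frac{1}{10}\right) 291 = - \frac{291}{10}$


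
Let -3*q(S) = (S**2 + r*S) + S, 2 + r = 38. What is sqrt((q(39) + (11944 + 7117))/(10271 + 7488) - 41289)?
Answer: I*sqrt(13021489784002)/17759 ≈ 203.19*I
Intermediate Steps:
r = 36 (r = -2 + 38 = 36)
q(S) = -37*S/3 - S**2/3 (q(S) = -((S**2 + 36*S) + S)/3 = -(S**2 + 37*S)/3 = -37*S/3 - S**2/3)
sqrt((q(39) + (11944 + 7117))/(10271 + 7488) - 41289) = sqrt((-1/3*39*(37 + 39) + (11944 + 7117))/(10271 + 7488) - 41289) = sqrt((-1/3*39*76 + 19061)/17759 - 41289) = sqrt((-988 + 19061)*(1/17759) - 41289) = sqrt(18073*(1/17759) - 41289) = sqrt(18073/17759 - 41289) = sqrt(-733233278/17759) = I*sqrt(13021489784002)/17759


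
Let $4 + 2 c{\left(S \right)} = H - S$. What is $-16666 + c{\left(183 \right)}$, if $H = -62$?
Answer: $- \frac{33581}{2} \approx -16791.0$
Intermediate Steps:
$c{\left(S \right)} = -33 - \frac{S}{2}$ ($c{\left(S \right)} = -2 + \frac{-62 - S}{2} = -2 - \left(31 + \frac{S}{2}\right) = -33 - \frac{S}{2}$)
$-16666 + c{\left(183 \right)} = -16666 - \frac{249}{2} = - \frac{33581}{2}$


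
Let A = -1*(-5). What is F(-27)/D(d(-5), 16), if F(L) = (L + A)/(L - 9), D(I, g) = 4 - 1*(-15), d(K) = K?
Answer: 11/342 ≈ 0.032164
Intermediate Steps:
A = 5
D(I, g) = 19 (D(I, g) = 4 + 15 = 19)
F(L) = (5 + L)/(-9 + L) (F(L) = (L + 5)/(L - 9) = (5 + L)/(-9 + L))
F(-27)/D(d(-5), 16) = ((5 - 27)/(-9 - 27))/19 = (-22/(-36))*(1/19) = -1/36*(-22)*(1/19) = (11/18)*(1/19) = 11/342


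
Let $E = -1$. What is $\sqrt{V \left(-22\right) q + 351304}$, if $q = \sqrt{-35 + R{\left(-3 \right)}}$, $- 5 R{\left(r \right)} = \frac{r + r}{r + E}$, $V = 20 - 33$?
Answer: $\frac{\sqrt{8782600 + 715 i \sqrt{3530}}}{5} \approx 592.71 + 1.4334 i$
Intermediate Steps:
$V = -13$ ($V = 20 - 33 = -13$)
$R{\left(r \right)} = - \frac{2 r}{5 \left(-1 + r\right)}$ ($R{\left(r \right)} = - \frac{\left(r + r\right) \frac{1}{r - 1}}{5} = - \frac{2 r \frac{1}{-1 + r}}{5} = - \frac{2 r}{5 \left(-1 + r\right)}$)
$q = \frac{i \sqrt{3530}}{10}$ ($q = \sqrt{-35 - - \frac{6}{-5 + 5 \left(-3\right)}} = \sqrt{-35 - - \frac{6}{-5 - 15}} = \sqrt{-35 - - \frac{6}{-20}} = \sqrt{-35 - \left(-6\right) \left(- \frac{1}{20}\right)} = \sqrt{-35 - \frac{3}{10}} = \sqrt{- \frac{353}{10}} = \frac{i \sqrt{3530}}{10} \approx 5.9414 i$)
$\sqrt{V \left(-22\right) q + 351304} = \sqrt{\left(-13\right) \left(-22\right) \frac{i \sqrt{3530}}{10} + 351304} = \sqrt{286 \frac{i \sqrt{3530}}{10} + 351304} = \sqrt{\frac{143 i \sqrt{3530}}{5} + 351304} = \sqrt{351304 + \frac{143 i \sqrt{3530}}{5}}$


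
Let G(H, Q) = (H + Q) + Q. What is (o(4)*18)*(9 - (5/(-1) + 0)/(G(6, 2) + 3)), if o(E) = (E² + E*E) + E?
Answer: 79056/13 ≈ 6081.2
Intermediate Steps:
G(H, Q) = H + 2*Q
o(E) = E + 2*E² (o(E) = (E² + E²) + E = 2*E² + E = E + 2*E²)
(o(4)*18)*(9 - (5/(-1) + 0)/(G(6, 2) + 3)) = ((4*(1 + 2*4))*18)*(9 - (5/(-1) + 0)/((6 + 2*2) + 3)) = ((4*(1 + 8))*18)*(9 - (5*(-1) + 0)/((6 + 4) + 3)) = ((4*9)*18)*(9 - (-5 + 0)/(10 + 3)) = (36*18)*(9 - (-5)/13) = 648*(9 - (-5)/13) = 648*(9 - 1*(-5/13)) = 648*(9 + 5/13) = 648*(122/13) = 79056/13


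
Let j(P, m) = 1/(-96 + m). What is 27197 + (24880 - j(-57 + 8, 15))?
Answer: 4218238/81 ≈ 52077.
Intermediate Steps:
27197 + (24880 - j(-57 + 8, 15)) = 27197 + (24880 - 1/(-96 + 15)) = 27197 + (24880 - 1/(-81)) = 27197 + (24880 - 1*(-1/81)) = 27197 + (24880 + 1/81) = 27197 + 2015281/81 = 4218238/81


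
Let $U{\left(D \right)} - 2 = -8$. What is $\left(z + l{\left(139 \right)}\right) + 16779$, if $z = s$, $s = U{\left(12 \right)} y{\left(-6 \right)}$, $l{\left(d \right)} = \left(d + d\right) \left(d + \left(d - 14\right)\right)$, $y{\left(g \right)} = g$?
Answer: $90207$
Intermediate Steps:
$U{\left(D \right)} = -6$ ($U{\left(D \right)} = 2 - 8 = -6$)
$l{\left(d \right)} = 2 d \left(-14 + 2 d\right)$ ($l{\left(d \right)} = 2 d \left(d + \left(-14 + d\right)\right) = 2 d \left(-14 + 2 d\right)$)
$s = 36$ ($s = \left(-6\right) \left(-6\right) = 36$)
$z = 36$
$\left(z + l{\left(139 \right)}\right) + 16779 = \left(36 + 4 \cdot 139 \left(-7 + 139\right)\right) + 16779 = \left(36 + 4 \cdot 139 \cdot 132\right) + 16779 = \left(36 + 73392\right) + 16779 = 73428 + 16779 = 90207$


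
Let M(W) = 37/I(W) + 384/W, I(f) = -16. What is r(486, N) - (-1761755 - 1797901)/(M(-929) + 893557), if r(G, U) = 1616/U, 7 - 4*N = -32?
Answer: 29305671209920/172663279503 ≈ 169.73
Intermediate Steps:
N = 39/4 (N = 7/4 - 1/4*(-32) = 7/4 + 8 = 39/4 ≈ 9.7500)
M(W) = -37/16 + 384/W (M(W) = 37/(-16) + 384/W = 37*(-1/16) + 384/W = -37/16 + 384/W)
r(486, N) - (-1761755 - 1797901)/(M(-929) + 893557) = 1616/(39/4) - (-1761755 - 1797901)/((-37/16 + 384/(-929)) + 893557) = 1616*(4/39) - (-3559656)/((-37/16 + 384*(-1/929)) + 893557) = 6464/39 - (-3559656)/((-37/16 - 384/929) + 893557) = 6464/39 - (-3559656)/(-40517/14864 + 893557) = 6464/39 - (-3559656)/13281790731/14864 = 6464/39 - (-3559656)*14864/13281790731 = 6464/39 - 1*(-17636908928/4427263577) = 6464/39 + 17636908928/4427263577 = 29305671209920/172663279503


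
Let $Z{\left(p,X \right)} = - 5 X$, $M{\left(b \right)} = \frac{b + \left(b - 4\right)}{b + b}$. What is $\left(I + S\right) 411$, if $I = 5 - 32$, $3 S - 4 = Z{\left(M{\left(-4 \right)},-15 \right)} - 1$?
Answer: $-411$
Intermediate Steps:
$M{\left(b \right)} = \frac{-4 + 2 b}{2 b}$ ($M{\left(b \right)} = \frac{b + \left(-4 + b\right)}{2 b} = \left(-4 + 2 b\right) \frac{1}{2 b} = \frac{-4 + 2 b}{2 b}$)
$S = 26$ ($S = \frac{4}{3} + \frac{\left(-5\right) \left(-15\right) - 1}{3} = \frac{4}{3} + \frac{75 - 1}{3} = \frac{4}{3} + \frac{1}{3} \cdot 74 = \frac{4}{3} + \frac{74}{3} = 26$)
$I = -27$
$\left(I + S\right) 411 = \left(-27 + 26\right) 411 = \left(-1\right) 411 = -411$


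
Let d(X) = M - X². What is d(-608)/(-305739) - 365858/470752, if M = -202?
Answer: 4447007155/10280517552 ≈ 0.43257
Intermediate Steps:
d(X) = -202 - X²
d(-608)/(-305739) - 365858/470752 = (-202 - 1*(-608)²)/(-305739) - 365858/470752 = (-202 - 1*369664)*(-1/305739) - 365858*1/470752 = (-202 - 369664)*(-1/305739) - 182929/235376 = -369866*(-1/305739) - 182929/235376 = 52838/43677 - 182929/235376 = 4447007155/10280517552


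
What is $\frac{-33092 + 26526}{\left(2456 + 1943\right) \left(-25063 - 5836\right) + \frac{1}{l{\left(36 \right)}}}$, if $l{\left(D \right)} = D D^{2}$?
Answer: $\frac{306343296}{6341702849855} \approx 4.8306 \cdot 10^{-5}$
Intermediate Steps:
$l{\left(D \right)} = D^{3}$
$\frac{-33092 + 26526}{\left(2456 + 1943\right) \left(-25063 - 5836\right) + \frac{1}{l{\left(36 \right)}}} = \frac{-33092 + 26526}{\left(2456 + 1943\right) \left(-25063 - 5836\right) + \frac{1}{36^{3}}} = - \frac{6566}{4399 \left(-30899\right) + \frac{1}{46656}} = - \frac{6566}{-135924701 + \frac{1}{46656}} = - \frac{6566}{- \frac{6341702849855}{46656}} = \left(-6566\right) \left(- \frac{46656}{6341702849855}\right) = \frac{306343296}{6341702849855}$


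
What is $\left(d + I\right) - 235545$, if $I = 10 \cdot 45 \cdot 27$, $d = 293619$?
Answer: $70224$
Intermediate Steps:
$I = 12150$ ($I = 450 \cdot 27 = 12150$)
$\left(d + I\right) - 235545 = \left(293619 + 12150\right) - 235545 = 305769 - 235545 = 70224$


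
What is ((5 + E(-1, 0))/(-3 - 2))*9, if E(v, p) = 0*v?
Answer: -9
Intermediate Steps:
E(v, p) = 0
((5 + E(-1, 0))/(-3 - 2))*9 = ((5 + 0)/(-3 - 2))*9 = (5/(-5))*9 = (5*(-⅕))*9 = -1*9 = -9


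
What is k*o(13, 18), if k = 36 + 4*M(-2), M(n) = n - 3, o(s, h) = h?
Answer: 288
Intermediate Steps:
M(n) = -3 + n
k = 16 (k = 36 + 4*(-3 - 2) = 36 + 4*(-5) = 36 - 20 = 16)
k*o(13, 18) = 16*18 = 288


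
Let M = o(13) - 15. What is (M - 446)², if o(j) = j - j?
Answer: 212521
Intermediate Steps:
o(j) = 0
M = -15 (M = 0 - 15 = -15)
(M - 446)² = (-15 - 446)² = (-461)² = 212521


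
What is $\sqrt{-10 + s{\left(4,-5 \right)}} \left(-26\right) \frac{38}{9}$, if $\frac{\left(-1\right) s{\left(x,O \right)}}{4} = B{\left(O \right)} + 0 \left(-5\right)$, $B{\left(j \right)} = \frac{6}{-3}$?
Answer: $- \frac{988 i \sqrt{2}}{9} \approx - 155.25 i$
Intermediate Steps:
$B{\left(j \right)} = -2$ ($B{\left(j \right)} = 6 \left(- \frac{1}{3}\right) = -2$)
$s{\left(x,O \right)} = 8$ ($s{\left(x,O \right)} = - 4 \left(-2 + 0 \left(-5\right)\right) = - 4 \left(-2 + 0\right) = \left(-4\right) \left(-2\right) = 8$)
$\sqrt{-10 + s{\left(4,-5 \right)}} \left(-26\right) \frac{38}{9} = \sqrt{-10 + 8} \left(-26\right) \frac{38}{9} = \sqrt{-2} \left(-26\right) 38 \cdot \frac{1}{9} = i \sqrt{2} \left(-26\right) \frac{38}{9} = - 26 i \sqrt{2} \cdot \frac{38}{9} = - \frac{988 i \sqrt{2}}{9}$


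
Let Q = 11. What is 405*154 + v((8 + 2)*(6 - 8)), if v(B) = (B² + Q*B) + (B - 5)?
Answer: 62525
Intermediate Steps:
v(B) = -5 + B² + 12*B (v(B) = (B² + 11*B) + (B - 5) = (B² + 11*B) + (-5 + B) = -5 + B² + 12*B)
405*154 + v((8 + 2)*(6 - 8)) = 405*154 + (-5 + ((8 + 2)*(6 - 8))² + 12*((8 + 2)*(6 - 8))) = 62370 + (-5 + (10*(-2))² + 12*(10*(-2))) = 62370 + (-5 + (-20)² + 12*(-20)) = 62370 + (-5 + 400 - 240) = 62370 + 155 = 62525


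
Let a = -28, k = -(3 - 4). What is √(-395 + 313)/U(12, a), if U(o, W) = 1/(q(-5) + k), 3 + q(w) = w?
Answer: -7*I*√82 ≈ -63.388*I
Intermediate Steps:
q(w) = -3 + w
k = 1 (k = -1*(-1) = 1)
U(o, W) = -⅐ (U(o, W) = 1/((-3 - 5) + 1) = 1/(-8 + 1) = 1/(-7) = -⅐)
√(-395 + 313)/U(12, a) = √(-395 + 313)/(-⅐) = √(-82)*(-7) = (I*√82)*(-7) = -7*I*√82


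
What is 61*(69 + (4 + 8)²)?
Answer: 12993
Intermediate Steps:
61*(69 + (4 + 8)²) = 61*(69 + 12²) = 61*(69 + 144) = 61*213 = 12993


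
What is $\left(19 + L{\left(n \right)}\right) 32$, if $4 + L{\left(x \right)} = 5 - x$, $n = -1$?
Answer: $672$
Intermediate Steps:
$L{\left(x \right)} = 1 - x$ ($L{\left(x \right)} = -4 - \left(-5 + x\right) = 1 - x$)
$\left(19 + L{\left(n \right)}\right) 32 = \left(19 + \left(1 - -1\right)\right) 32 = \left(19 + \left(1 + 1\right)\right) 32 = \left(19 + 2\right) 32 = 21 \cdot 32 = 672$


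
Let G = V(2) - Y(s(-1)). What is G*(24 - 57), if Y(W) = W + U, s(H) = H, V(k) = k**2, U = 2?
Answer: -99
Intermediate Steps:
Y(W) = 2 + W (Y(W) = W + 2 = 2 + W)
G = 3 (G = 2**2 - (2 - 1) = 4 - 1*1 = 4 - 1 = 3)
G*(24 - 57) = 3*(24 - 57) = 3*(-33) = -99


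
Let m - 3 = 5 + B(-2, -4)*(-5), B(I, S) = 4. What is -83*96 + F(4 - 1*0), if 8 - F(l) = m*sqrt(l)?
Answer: -7936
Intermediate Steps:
m = -12 (m = 3 + (5 + 4*(-5)) = 3 + (5 - 20) = 3 - 15 = -12)
F(l) = 8 + 12*sqrt(l) (F(l) = 8 - (-12)*sqrt(l) = 8 + 12*sqrt(l))
-83*96 + F(4 - 1*0) = -83*96 + (8 + 12*sqrt(4 - 1*0)) = -7968 + (8 + 12*sqrt(4 + 0)) = -7968 + (8 + 12*sqrt(4)) = -7968 + (8 + 12*2) = -7968 + (8 + 24) = -7968 + 32 = -7936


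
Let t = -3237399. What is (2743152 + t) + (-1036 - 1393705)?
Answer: -1888988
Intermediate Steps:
(2743152 + t) + (-1036 - 1393705) = (2743152 - 3237399) + (-1036 - 1393705) = -494247 - 1394741 = -1888988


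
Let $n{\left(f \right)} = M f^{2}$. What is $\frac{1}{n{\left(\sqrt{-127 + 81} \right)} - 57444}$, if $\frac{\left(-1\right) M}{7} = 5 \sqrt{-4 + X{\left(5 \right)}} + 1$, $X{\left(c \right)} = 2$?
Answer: $- \frac{28561}{1634053542} - \frac{805 i \sqrt{2}}{1634053542} \approx -1.7479 \cdot 10^{-5} - 6.967 \cdot 10^{-7} i$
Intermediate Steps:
$M = -7 - 35 i \sqrt{2}$ ($M = - 7 \left(5 \sqrt{-4 + 2} + 1\right) = - 7 \left(5 \sqrt{-2} + 1\right) = - 7 \left(5 i \sqrt{2} + 1\right) = - 7 \left(1 + 5 i \sqrt{2}\right) = -7 - 35 i \sqrt{2} \approx -7.0 - 49.497 i$)
$n{\left(f \right)} = f^{2} \left(-7 - 35 i \sqrt{2}\right)$ ($n{\left(f \right)} = \left(-7 - 35 i \sqrt{2}\right) f^{2} = f^{2} \left(-7 - 35 i \sqrt{2}\right)$)
$\frac{1}{n{\left(\sqrt{-127 + 81} \right)} - 57444} = \frac{1}{\left(\sqrt{-127 + 81}\right)^{2} \left(-7 - 35 i \sqrt{2}\right) - 57444} = \frac{1}{\left(\sqrt{-46}\right)^{2} \left(-7 - 35 i \sqrt{2}\right) - 57444} = \frac{1}{\left(i \sqrt{46}\right)^{2} \left(-7 - 35 i \sqrt{2}\right) - 57444} = \frac{1}{- 46 \left(-7 - 35 i \sqrt{2}\right) - 57444} = \frac{1}{\left(322 + 1610 i \sqrt{2}\right) - 57444} = \frac{1}{-57122 + 1610 i \sqrt{2}}$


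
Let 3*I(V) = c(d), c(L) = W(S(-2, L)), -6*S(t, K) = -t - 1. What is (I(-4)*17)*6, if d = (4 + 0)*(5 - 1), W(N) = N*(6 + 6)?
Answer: -68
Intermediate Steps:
S(t, K) = 1/6 + t/6 (S(t, K) = -(-t - 1)/6 = -(-1 - t)/6 = 1/6 + t/6)
W(N) = 12*N (W(N) = N*12 = 12*N)
d = 16 (d = 4*4 = 16)
c(L) = -2 (c(L) = 12*(1/6 + (1/6)*(-2)) = 12*(1/6 - 1/3) = 12*(-1/6) = -2)
I(V) = -2/3 (I(V) = (1/3)*(-2) = -2/3)
(I(-4)*17)*6 = -2/3*17*6 = -34/3*6 = -68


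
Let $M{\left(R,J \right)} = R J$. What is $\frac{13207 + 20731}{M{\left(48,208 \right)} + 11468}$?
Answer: $\frac{16969}{10726} \approx 1.582$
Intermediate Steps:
$M{\left(R,J \right)} = J R$
$\frac{13207 + 20731}{M{\left(48,208 \right)} + 11468} = \frac{13207 + 20731}{208 \cdot 48 + 11468} = \frac{33938}{9984 + 11468} = \frac{33938}{21452} = 33938 \cdot \frac{1}{21452} = \frac{16969}{10726}$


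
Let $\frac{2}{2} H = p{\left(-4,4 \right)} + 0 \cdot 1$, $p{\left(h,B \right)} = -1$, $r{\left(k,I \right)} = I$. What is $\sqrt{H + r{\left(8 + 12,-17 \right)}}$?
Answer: $3 i \sqrt{2} \approx 4.2426 i$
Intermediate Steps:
$H = -1$ ($H = -1 + 0 \cdot 1 = -1 + 0 = -1$)
$\sqrt{H + r{\left(8 + 12,-17 \right)}} = \sqrt{-1 - 17} = \sqrt{-18} = 3 i \sqrt{2}$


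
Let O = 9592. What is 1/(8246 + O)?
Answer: 1/17838 ≈ 5.6060e-5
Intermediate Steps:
1/(8246 + O) = 1/(8246 + 9592) = 1/17838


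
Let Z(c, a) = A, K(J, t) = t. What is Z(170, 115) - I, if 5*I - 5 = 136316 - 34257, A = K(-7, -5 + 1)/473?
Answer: -48276292/2365 ≈ -20413.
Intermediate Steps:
A = -4/473 (A = (-5 + 1)/473 = -4*1/473 = -4/473 ≈ -0.0084567)
Z(c, a) = -4/473
I = 102064/5 (I = 1 + (136316 - 34257)/5 = 1 + (1/5)*102059 = 1 + 102059/5 = 102064/5 ≈ 20413.)
Z(170, 115) - I = -4/473 - 1*102064/5 = -4/473 - 102064/5 = -48276292/2365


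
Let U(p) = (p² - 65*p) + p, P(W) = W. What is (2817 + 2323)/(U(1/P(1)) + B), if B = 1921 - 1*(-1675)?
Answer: 5140/3533 ≈ 1.4549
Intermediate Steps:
B = 3596 (B = 1921 + 1675 = 3596)
U(p) = p² - 64*p
(2817 + 2323)/(U(1/P(1)) + B) = (2817 + 2323)/((-64 + 1/1)/1 + 3596) = 5140/(1*(-64 + 1) + 3596) = 5140/(1*(-63) + 3596) = 5140/(-63 + 3596) = 5140/3533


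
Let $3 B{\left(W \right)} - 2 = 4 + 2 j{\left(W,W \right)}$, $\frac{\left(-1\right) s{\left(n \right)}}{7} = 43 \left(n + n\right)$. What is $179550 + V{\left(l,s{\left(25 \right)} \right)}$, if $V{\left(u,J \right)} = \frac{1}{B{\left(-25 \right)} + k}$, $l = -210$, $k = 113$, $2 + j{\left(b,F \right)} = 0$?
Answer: $\frac{61226553}{341} \approx 1.7955 \cdot 10^{5}$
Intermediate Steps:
$s{\left(n \right)} = - 602 n$ ($s{\left(n \right)} = - 7 \cdot 43 \left(n + n\right) = - 7 \cdot 43 \cdot 2 n = - 7 \cdot 86 n = - 602 n$)
$j{\left(b,F \right)} = -2$ ($j{\left(b,F \right)} = -2 + 0 = -2$)
$B{\left(W \right)} = \frac{2}{3}$ ($B{\left(W \right)} = \frac{2}{3} + \frac{4 + 2 \left(-2\right)}{3} = \frac{2}{3} + \frac{4 - 4}{3} = \frac{2}{3} + \frac{1}{3} \cdot 0 = \frac{2}{3} + 0 = \frac{2}{3}$)
$V{\left(u,J \right)} = \frac{3}{341}$ ($V{\left(u,J \right)} = \frac{1}{\frac{2}{3} + 113} = \frac{1}{\frac{341}{3}} = \frac{3}{341}$)
$179550 + V{\left(l,s{\left(25 \right)} \right)} = 179550 + \frac{3}{341} = \frac{61226553}{341}$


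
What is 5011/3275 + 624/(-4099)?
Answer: 18496489/13424225 ≈ 1.3778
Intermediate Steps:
5011/3275 + 624/(-4099) = 5011*(1/3275) + 624*(-1/4099) = 5011/3275 - 624/4099 = 18496489/13424225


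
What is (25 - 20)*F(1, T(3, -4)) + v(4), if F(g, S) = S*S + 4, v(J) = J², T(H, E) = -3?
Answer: 81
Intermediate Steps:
F(g, S) = 4 + S² (F(g, S) = S² + 4 = 4 + S²)
(25 - 20)*F(1, T(3, -4)) + v(4) = (25 - 20)*(4 + (-3)²) + 4² = 5*(4 + 9) + 16 = 5*13 + 16 = 65 + 16 = 81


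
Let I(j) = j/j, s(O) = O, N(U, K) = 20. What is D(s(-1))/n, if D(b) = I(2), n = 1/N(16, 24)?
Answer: 20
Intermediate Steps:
I(j) = 1
n = 1/20 ≈ 0.050000
D(b) = 1
D(s(-1))/n = 1/(1/20) = 1*20 = 20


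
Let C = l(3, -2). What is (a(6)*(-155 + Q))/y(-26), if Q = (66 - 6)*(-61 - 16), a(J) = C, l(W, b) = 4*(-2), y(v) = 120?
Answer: 955/3 ≈ 318.33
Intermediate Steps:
l(W, b) = -8
C = -8
a(J) = -8
Q = -4620 (Q = 60*(-77) = -4620)
(a(6)*(-155 + Q))/y(-26) = -8*(-155 - 4620)/120 = -8*(-4775)*(1/120) = 38200*(1/120) = 955/3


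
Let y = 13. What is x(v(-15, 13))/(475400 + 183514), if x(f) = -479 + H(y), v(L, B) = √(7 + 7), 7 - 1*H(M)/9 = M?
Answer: -533/658914 ≈ -0.00080891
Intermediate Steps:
H(M) = 63 - 9*M
v(L, B) = √14
x(f) = -533 (x(f) = -479 + (63 - 9*13) = -479 + (63 - 117) = -479 - 54 = -533)
x(v(-15, 13))/(475400 + 183514) = -533/(475400 + 183514) = -533/658914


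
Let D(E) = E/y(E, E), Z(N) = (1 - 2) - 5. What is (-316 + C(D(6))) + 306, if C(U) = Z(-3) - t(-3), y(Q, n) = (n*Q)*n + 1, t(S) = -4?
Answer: -12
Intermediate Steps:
y(Q, n) = 1 + Q*n² (y(Q, n) = (Q*n)*n + 1 = Q*n² + 1 = 1 + Q*n²)
Z(N) = -6 (Z(N) = -1 - 5 = -6)
D(E) = E/(1 + E³) (D(E) = E/(1 + E*E²) = E/(1 + E³))
C(U) = -2 (C(U) = -6 - 1*(-4) = -6 + 4 = -2)
(-316 + C(D(6))) + 306 = (-316 - 2) + 306 = -318 + 306 = -12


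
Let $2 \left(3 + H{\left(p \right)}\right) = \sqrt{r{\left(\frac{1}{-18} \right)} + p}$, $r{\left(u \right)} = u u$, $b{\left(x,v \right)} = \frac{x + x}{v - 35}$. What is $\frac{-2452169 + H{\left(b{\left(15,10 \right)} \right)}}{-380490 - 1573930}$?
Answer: $\frac{613043}{488605} - \frac{i \sqrt{9695}}{351795600} \approx 1.2547 - 2.7989 \cdot 10^{-7} i$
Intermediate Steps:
$b{\left(x,v \right)} = \frac{2 x}{-35 + v}$
$r{\left(u \right)} = u^{2}$
$H{\left(p \right)} = -3 + \frac{\sqrt{\frac{1}{324} + p}}{2}$ ($H{\left(p \right)} = -3 + \frac{\sqrt{\left(\frac{1}{-18}\right)^{2} + p}}{2} = -3 + \frac{\sqrt{\left(- \frac{1}{18}\right)^{2} + p}}{2} = -3 + \frac{\sqrt{\frac{1}{324} + p}}{2}$)
$\frac{-2452169 + H{\left(b{\left(15,10 \right)} \right)}}{-380490 - 1573930} = \frac{-2452169 - \left(3 - \frac{\sqrt{1 + 324 \cdot 2 \cdot 15 \frac{1}{-35 + 10}}}{36}\right)}{-380490 - 1573930} = \frac{-2452169 - \left(3 - \frac{\sqrt{1 + 324 \cdot 2 \cdot 15 \frac{1}{-25}}}{36}\right)}{-1954420} = \left(-2452169 - \left(3 - \frac{\sqrt{1 + 324 \cdot 2 \cdot 15 \left(- \frac{1}{25}\right)}}{36}\right)\right) \left(- \frac{1}{1954420}\right) = \left(-2452169 - \left(3 - \frac{\sqrt{1 + 324 \left(- \frac{6}{5}\right)}}{36}\right)\right) \left(- \frac{1}{1954420}\right) = \left(-2452169 - \left(3 - \frac{\sqrt{1 - \frac{1944}{5}}}{36}\right)\right) \left(- \frac{1}{1954420}\right) = \left(-2452169 - \left(3 - \frac{\sqrt{- \frac{1939}{5}}}{36}\right)\right) \left(- \frac{1}{1954420}\right) = \left(-2452169 - \left(3 - \frac{\frac{1}{5} i \sqrt{9695}}{36}\right)\right) \left(- \frac{1}{1954420}\right) = \left(-2452169 - \left(3 - \frac{i \sqrt{9695}}{180}\right)\right) \left(- \frac{1}{1954420}\right) = \left(-2452172 + \frac{i \sqrt{9695}}{180}\right) \left(- \frac{1}{1954420}\right) = \frac{613043}{488605} - \frac{i \sqrt{9695}}{351795600}$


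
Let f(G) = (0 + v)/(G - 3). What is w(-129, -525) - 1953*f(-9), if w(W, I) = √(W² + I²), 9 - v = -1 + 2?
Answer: 1302 + 3*√32474 ≈ 1842.6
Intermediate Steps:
v = 8 (v = 9 - (-1 + 2) = 9 - 1*1 = 9 - 1 = 8)
f(G) = 8/(-3 + G) (f(G) = (0 + 8)/(G - 3) = 8/(-3 + G))
w(W, I) = √(I² + W²)
w(-129, -525) - 1953*f(-9) = √((-525)² + (-129)²) - 1953*8/(-3 - 9) = √(275625 + 16641) - 1953*8/(-12) = √292266 - 1953*8*(-1/12) = 3*√32474 - 1953*(-2)/3 = 3*√32474 - 1*(-1302) = 3*√32474 + 1302 = 1302 + 3*√32474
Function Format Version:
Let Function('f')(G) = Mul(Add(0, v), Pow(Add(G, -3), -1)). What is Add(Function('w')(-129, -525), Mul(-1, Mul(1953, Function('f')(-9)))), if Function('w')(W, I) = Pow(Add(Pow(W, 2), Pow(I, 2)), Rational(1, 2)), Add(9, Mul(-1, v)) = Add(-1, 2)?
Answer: Add(1302, Mul(3, Pow(32474, Rational(1, 2)))) ≈ 1842.6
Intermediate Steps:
v = 8 (v = Add(9, Mul(-1, Add(-1, 2))) = Add(9, Mul(-1, 1)) = Add(9, -1) = 8)
Function('f')(G) = Mul(8, Pow(Add(-3, G), -1)) (Function('f')(G) = Mul(Add(0, 8), Pow(Add(G, -3), -1)) = Mul(8, Pow(Add(-3, G), -1)))
Function('w')(W, I) = Pow(Add(Pow(I, 2), Pow(W, 2)), Rational(1, 2))
Add(Function('w')(-129, -525), Mul(-1, Mul(1953, Function('f')(-9)))) = Add(Pow(Add(Pow(-525, 2), Pow(-129, 2)), Rational(1, 2)), Mul(-1, Mul(1953, Mul(8, Pow(Add(-3, -9), -1))))) = Add(Pow(Add(275625, 16641), Rational(1, 2)), Mul(-1, Mul(1953, Mul(8, Pow(-12, -1))))) = Add(Pow(292266, Rational(1, 2)), Mul(-1, Mul(1953, Mul(8, Rational(-1, 12))))) = Add(Mul(3, Pow(32474, Rational(1, 2))), Mul(-1, Mul(1953, Rational(-2, 3)))) = Add(Mul(3, Pow(32474, Rational(1, 2))), Mul(-1, -1302)) = Add(Mul(3, Pow(32474, Rational(1, 2))), 1302) = Add(1302, Mul(3, Pow(32474, Rational(1, 2))))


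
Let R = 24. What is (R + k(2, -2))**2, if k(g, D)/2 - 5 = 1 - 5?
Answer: 676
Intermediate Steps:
k(g, D) = 2 (k(g, D) = 10 + 2*(1 - 5) = 10 + 2*(-4) = 10 - 8 = 2)
(R + k(2, -2))**2 = (24 + 2)**2 = 26**2 = 676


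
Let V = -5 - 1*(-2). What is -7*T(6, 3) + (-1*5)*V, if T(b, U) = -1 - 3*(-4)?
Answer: -62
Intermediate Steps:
V = -3 (V = -5 + 2 = -3)
T(b, U) = 11 (T(b, U) = -1 + 12 = 11)
-7*T(6, 3) + (-1*5)*V = -7*11 - 1*5*(-3) = -77 - 5*(-3) = -77 + 15 = -62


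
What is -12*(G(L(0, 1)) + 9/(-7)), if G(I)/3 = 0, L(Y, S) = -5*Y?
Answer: 108/7 ≈ 15.429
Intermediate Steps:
G(I) = 0 (G(I) = 3*0 = 0)
-12*(G(L(0, 1)) + 9/(-7)) = -12*(0 + 9/(-7)) = -12*(0 + 9*(-⅐)) = -12*(0 - 9/7) = -12*(-9/7) = 108/7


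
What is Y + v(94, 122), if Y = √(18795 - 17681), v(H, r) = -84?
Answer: -84 + √1114 ≈ -50.623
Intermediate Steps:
Y = √1114 ≈ 33.377
Y + v(94, 122) = √1114 - 84 = -84 + √1114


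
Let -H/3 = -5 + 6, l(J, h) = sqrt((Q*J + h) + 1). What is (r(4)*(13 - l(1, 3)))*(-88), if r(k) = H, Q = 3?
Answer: 3432 - 264*sqrt(7) ≈ 2733.5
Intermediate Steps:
l(J, h) = sqrt(1 + h + 3*J) (l(J, h) = sqrt((3*J + h) + 1) = sqrt((h + 3*J) + 1) = sqrt(1 + h + 3*J))
H = -3 (H = -3*(-5 + 6) = -3*1 = -3)
r(k) = -3
(r(4)*(13 - l(1, 3)))*(-88) = -3*(13 - sqrt(1 + 3 + 3*1))*(-88) = -3*(13 - sqrt(1 + 3 + 3))*(-88) = -3*(13 - sqrt(7))*(-88) = (-39 + 3*sqrt(7))*(-88) = 3432 - 264*sqrt(7)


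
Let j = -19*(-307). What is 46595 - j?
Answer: 40762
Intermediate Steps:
j = 5833
46595 - j = 46595 - 1*5833 = 46595 - 5833 = 40762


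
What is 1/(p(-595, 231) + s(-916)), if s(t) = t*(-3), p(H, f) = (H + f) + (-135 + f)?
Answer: 1/2480 ≈ 0.00040323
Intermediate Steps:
p(H, f) = -135 + H + 2*f
s(t) = -3*t
1/(p(-595, 231) + s(-916)) = 1/((-135 - 595 + 2*231) - 3*(-916)) = 1/((-135 - 595 + 462) + 2748) = 1/(-268 + 2748) = 1/2480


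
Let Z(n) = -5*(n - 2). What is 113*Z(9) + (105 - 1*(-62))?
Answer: -3788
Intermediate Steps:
Z(n) = 10 - 5*n (Z(n) = -5*(-2 + n) = 10 - 5*n)
113*Z(9) + (105 - 1*(-62)) = 113*(10 - 5*9) + (105 - 1*(-62)) = 113*(10 - 45) + (105 + 62) = 113*(-35) + 167 = -3955 + 167 = -3788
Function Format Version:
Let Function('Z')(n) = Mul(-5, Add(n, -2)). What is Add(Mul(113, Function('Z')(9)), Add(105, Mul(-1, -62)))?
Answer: -3788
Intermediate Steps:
Function('Z')(n) = Add(10, Mul(-5, n)) (Function('Z')(n) = Mul(-5, Add(-2, n)) = Add(10, Mul(-5, n)))
Add(Mul(113, Function('Z')(9)), Add(105, Mul(-1, -62))) = Add(Mul(113, Add(10, Mul(-5, 9))), Add(105, Mul(-1, -62))) = Add(Mul(113, Add(10, -45)), Add(105, 62)) = Add(Mul(113, -35), 167) = Add(-3955, 167) = -3788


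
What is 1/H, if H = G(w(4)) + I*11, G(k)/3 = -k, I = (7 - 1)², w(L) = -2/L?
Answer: 2/795 ≈ 0.0025157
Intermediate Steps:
I = 36 (I = 6² = 36)
G(k) = -3*k (G(k) = 3*(-k) = -3*k)
H = 795/2 (H = -(-6)/4 + 36*11 = -(-6)/4 + 396 = -3*(-½) + 396 = 3/2 + 396 = 795/2 ≈ 397.50)
1/H = 1/(795/2) = 2/795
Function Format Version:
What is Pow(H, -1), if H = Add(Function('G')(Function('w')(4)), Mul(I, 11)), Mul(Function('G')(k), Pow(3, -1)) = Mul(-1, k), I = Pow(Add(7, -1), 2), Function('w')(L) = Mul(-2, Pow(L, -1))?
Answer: Rational(2, 795) ≈ 0.0025157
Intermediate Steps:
I = 36 (I = Pow(6, 2) = 36)
Function('G')(k) = Mul(-3, k) (Function('G')(k) = Mul(3, Mul(-1, k)) = Mul(-3, k))
H = Rational(795, 2) (H = Add(Mul(-3, Mul(-2, Pow(4, -1))), Mul(36, 11)) = Add(Mul(-3, Mul(-2, Rational(1, 4))), 396) = Add(Mul(-3, Rational(-1, 2)), 396) = Add(Rational(3, 2), 396) = Rational(795, 2) ≈ 397.50)
Pow(H, -1) = Pow(Rational(795, 2), -1) = Rational(2, 795)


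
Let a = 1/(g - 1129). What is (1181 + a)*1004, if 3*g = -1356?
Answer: 1874628640/1581 ≈ 1.1857e+6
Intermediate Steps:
g = -452 (g = (1/3)*(-1356) = -452)
a = -1/1581 (a = 1/(-452 - 1129) = 1/(-1581) = -1/1581 ≈ -0.00063251)
(1181 + a)*1004 = (1181 - 1/1581)*1004 = (1867160/1581)*1004 = 1874628640/1581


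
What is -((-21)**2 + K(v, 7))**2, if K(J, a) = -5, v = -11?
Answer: -190096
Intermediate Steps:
-((-21)**2 + K(v, 7))**2 = -((-21)**2 - 5)**2 = -(441 - 5)**2 = -1*436**2 = -1*190096 = -190096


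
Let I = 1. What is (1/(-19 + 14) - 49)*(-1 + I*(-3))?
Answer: 984/5 ≈ 196.80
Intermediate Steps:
(1/(-19 + 14) - 49)*(-1 + I*(-3)) = (1/(-19 + 14) - 49)*(-1 + 1*(-3)) = (1/(-5) - 49)*(-1 - 3) = (-⅕ - 49)*(-4) = -246/5*(-4) = 984/5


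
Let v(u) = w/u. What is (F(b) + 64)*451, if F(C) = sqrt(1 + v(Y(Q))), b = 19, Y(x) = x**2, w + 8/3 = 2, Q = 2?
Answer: 28864 + 451*sqrt(30)/6 ≈ 29276.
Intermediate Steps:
w = -2/3 (w = -8/3 + 2 = -2/3 ≈ -0.66667)
v(u) = -2/(3*u)
F(C) = sqrt(30)/6 (F(C) = sqrt(1 - 2/(3*(2**2))) = sqrt(1 - 2/3/4) = sqrt(1 - 2/3*1/4) = sqrt(1 - 1/6) = sqrt(5/6) = sqrt(30)/6)
(F(b) + 64)*451 = (sqrt(30)/6 + 64)*451 = (64 + sqrt(30)/6)*451 = 28864 + 451*sqrt(30)/6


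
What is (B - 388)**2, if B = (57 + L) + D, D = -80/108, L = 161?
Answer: 21252100/729 ≈ 29152.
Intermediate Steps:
D = -20/27 (D = -80*1/108 = -20/27 ≈ -0.74074)
B = 5866/27 (B = (57 + 161) - 20/27 = 218 - 20/27 = 5866/27 ≈ 217.26)
(B - 388)**2 = (5866/27 - 388)**2 = (-4610/27)**2 = 21252100/729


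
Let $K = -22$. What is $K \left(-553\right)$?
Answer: $12166$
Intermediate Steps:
$K \left(-553\right) = \left(-22\right) \left(-553\right) = 12166$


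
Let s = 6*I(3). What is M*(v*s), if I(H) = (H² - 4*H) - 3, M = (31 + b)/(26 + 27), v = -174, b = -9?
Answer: 137808/53 ≈ 2600.2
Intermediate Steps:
M = 22/53 (M = (31 - 9)/(26 + 27) = 22/53 ≈ 0.41509)
I(H) = -3 + H² - 4*H
s = -36 (s = 6*(-3 + 3² - 4*3) = 6*(-3 + 9 - 12) = 6*(-6) = -36)
M*(v*s) = 22*(-174*(-36))/53 = (22/53)*6264 = 137808/53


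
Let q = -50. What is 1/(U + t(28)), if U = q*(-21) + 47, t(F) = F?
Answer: 1/1125 ≈ 0.00088889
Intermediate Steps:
U = 1097 (U = -50*(-21) + 47 = 1050 + 47 = 1097)
1/(U + t(28)) = 1/(1097 + 28) = 1/1125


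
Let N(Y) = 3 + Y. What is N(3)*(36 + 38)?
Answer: 444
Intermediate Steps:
N(3)*(36 + 38) = (3 + 3)*(36 + 38) = 6*74 = 444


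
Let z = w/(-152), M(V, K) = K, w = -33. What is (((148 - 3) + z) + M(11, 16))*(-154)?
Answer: -1886885/76 ≈ -24827.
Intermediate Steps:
z = 33/152 (z = -33/(-152) = -33*(-1/152) = 33/152 ≈ 0.21711)
(((148 - 3) + z) + M(11, 16))*(-154) = (((148 - 3) + 33/152) + 16)*(-154) = ((145 + 33/152) + 16)*(-154) = (22073/152 + 16)*(-154) = (24505/152)*(-154) = -1886885/76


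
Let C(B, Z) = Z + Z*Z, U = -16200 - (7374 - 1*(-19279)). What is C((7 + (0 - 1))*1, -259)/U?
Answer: -66822/42853 ≈ -1.5593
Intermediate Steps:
U = -42853 (U = -16200 - (7374 + 19279) = -16200 - 1*26653 = -16200 - 26653 = -42853)
C(B, Z) = Z + Z²
C((7 + (0 - 1))*1, -259)/U = -259*(1 - 259)/(-42853) = -259*(-258)*(-1/42853) = 66822*(-1/42853) = -66822/42853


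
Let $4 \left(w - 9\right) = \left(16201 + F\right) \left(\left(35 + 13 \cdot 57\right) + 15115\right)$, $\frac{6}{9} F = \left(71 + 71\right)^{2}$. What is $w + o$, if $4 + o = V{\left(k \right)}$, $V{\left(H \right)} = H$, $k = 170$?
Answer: $\frac{738089977}{4} \approx 1.8452 \cdot 10^{8}$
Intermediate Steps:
$F = 30246$ ($F = \frac{3 \left(71 + 71\right)^{2}}{2} = \frac{3 \cdot 142^{2}}{2} = \frac{3}{2} \cdot 20164 = 30246$)
$o = 166$ ($o = -4 + 170 = 166$)
$w = \frac{738089313}{4}$ ($w = 9 + \frac{\left(16201 + 30246\right) \left(\left(35 + 13 \cdot 57\right) + 15115\right)}{4} = 9 + \frac{46447 \left(\left(35 + 741\right) + 15115\right)}{4} = 9 + \frac{46447 \left(776 + 15115\right)}{4} = 9 + \frac{46447 \cdot 15891}{4} = 9 + \frac{1}{4} \cdot 738089277 = 9 + \frac{738089277}{4} = \frac{738089313}{4} \approx 1.8452 \cdot 10^{8}$)
$w + o = \frac{738089313}{4} + 166 = \frac{738089977}{4}$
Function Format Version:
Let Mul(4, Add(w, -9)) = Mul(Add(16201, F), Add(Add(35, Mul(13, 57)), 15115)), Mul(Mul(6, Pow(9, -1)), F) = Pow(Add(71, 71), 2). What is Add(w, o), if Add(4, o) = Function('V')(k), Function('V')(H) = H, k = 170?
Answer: Rational(738089977, 4) ≈ 1.8452e+8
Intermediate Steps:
F = 30246 (F = Mul(Rational(3, 2), Pow(Add(71, 71), 2)) = Mul(Rational(3, 2), Pow(142, 2)) = Mul(Rational(3, 2), 20164) = 30246)
o = 166 (o = Add(-4, 170) = 166)
w = Rational(738089313, 4) (w = Add(9, Mul(Rational(1, 4), Mul(Add(16201, 30246), Add(Add(35, Mul(13, 57)), 15115)))) = Add(9, Mul(Rational(1, 4), Mul(46447, Add(Add(35, 741), 15115)))) = Add(9, Mul(Rational(1, 4), Mul(46447, Add(776, 15115)))) = Add(9, Mul(Rational(1, 4), Mul(46447, 15891))) = Add(9, Mul(Rational(1, 4), 738089277)) = Add(9, Rational(738089277, 4)) = Rational(738089313, 4) ≈ 1.8452e+8)
Add(w, o) = Add(Rational(738089313, 4), 166) = Rational(738089977, 4)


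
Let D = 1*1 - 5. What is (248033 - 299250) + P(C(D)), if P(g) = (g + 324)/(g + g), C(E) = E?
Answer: -51257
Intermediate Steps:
D = -4 (D = 1 - 5 = -4)
P(g) = (324 + g)/(2*g) (P(g) = (324 + g)/((2*g)) = (324 + g)*(1/(2*g)) = (324 + g)/(2*g))
(248033 - 299250) + P(C(D)) = (248033 - 299250) + (½)*(324 - 4)/(-4) = -51217 + (½)*(-¼)*320 = -51217 - 40 = -51257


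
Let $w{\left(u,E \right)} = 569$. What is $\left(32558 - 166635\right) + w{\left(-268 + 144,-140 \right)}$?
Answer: $-133508$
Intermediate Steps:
$\left(32558 - 166635\right) + w{\left(-268 + 144,-140 \right)} = \left(32558 - 166635\right) + 569 = -134077 + 569 = -133508$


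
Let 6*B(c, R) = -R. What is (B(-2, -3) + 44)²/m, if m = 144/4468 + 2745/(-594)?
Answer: -291975981/676618 ≈ -431.52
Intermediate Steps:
B(c, R) = -R/6 (B(c, R) = (-R)/6 = -R/6)
m = -338309/73722 (m = 144*(1/4468) + 2745*(-1/594) = 36/1117 - 305/66 = -338309/73722 ≈ -4.5890)
(B(-2, -3) + 44)²/m = (-⅙*(-3) + 44)²/(-338309/73722) = (½ + 44)²*(-73722/338309) = (89/2)²*(-73722/338309) = (7921/4)*(-73722/338309) = -291975981/676618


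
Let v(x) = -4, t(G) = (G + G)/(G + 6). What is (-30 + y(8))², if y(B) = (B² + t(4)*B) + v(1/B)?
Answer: 33124/25 ≈ 1325.0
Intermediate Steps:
t(G) = 2*G/(6 + G) (t(G) = (2*G)/(6 + G) = 2*G/(6 + G))
y(B) = -4 + B² + 4*B/5 (y(B) = (B² + (2*4/(6 + 4))*B) - 4 = (B² + (2*4/10)*B) - 4 = (B² + (2*4*(⅒))*B) - 4 = (B² + 4*B/5) - 4 = -4 + B² + 4*B/5)
(-30 + y(8))² = (-30 + (-4 + 8² + (⅘)*8))² = (-30 + (-4 + 64 + 32/5))² = (-30 + 332/5)² = (182/5)² = 33124/25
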